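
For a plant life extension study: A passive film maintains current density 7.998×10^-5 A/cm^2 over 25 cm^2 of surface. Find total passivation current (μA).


I = i_pass * A, then convert A → μA (×10^6)
I = 7.998×10^-5 * 25 * 10^6 = 1999.5 μA

1999.5 μA


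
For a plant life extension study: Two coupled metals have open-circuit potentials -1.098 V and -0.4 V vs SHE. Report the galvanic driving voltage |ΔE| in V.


Driving voltage is the absolute potential difference.
|ΔE| = |-1.098 − (-0.4)| = 0.698 V

0.698 V


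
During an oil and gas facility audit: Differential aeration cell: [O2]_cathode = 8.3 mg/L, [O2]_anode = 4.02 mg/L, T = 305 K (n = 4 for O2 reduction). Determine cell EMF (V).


Apply the Nernst concentration-cell relation: E = (RT/nF)*ln(C_cathode/C_anode)
RT/nF = 8.314*305/(4*96485) = 0.00657037 V
ln(8.3/4.02) = 0.72497
E = 0.00657037 * 0.72497 = 0.00476 V

0.00476 V


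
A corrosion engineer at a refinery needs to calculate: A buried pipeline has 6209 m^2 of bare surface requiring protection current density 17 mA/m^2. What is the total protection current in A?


I = area * current density, then convert mA → A (÷1000)
I = 6209 * 17 / 1000 = 105.55 A

105.55 A


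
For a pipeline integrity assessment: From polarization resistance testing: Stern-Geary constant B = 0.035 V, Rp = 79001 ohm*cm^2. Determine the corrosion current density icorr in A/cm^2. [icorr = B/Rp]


Apply the Stern-Geary relation: icorr = B / Rp
icorr = 0.035 / 79001 = 4.43×10^-7 A/cm^2

4.43×10^-7 A/cm^2


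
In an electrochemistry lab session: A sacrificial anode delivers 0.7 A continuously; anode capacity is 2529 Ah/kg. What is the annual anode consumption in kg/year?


Annual consumption = current * hours per year / capacity
Rate = 0.7 * 8760 / 2529 = 2.4 kg/year

2.4 kg/year


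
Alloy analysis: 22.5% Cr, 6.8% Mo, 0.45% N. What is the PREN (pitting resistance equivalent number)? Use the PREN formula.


Apply the PREN formula: PREN = Cr + 3.3*Mo + 16*N
PREN = 22.5 + 3.3*6.8 + 16*0.45
PREN = 22.5 + 22.44 + 7.2 = 52.14

52.14


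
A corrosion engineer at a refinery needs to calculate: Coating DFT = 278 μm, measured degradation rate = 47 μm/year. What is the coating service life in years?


Service life = thickness / degradation rate
Life = 278 / 47 = 5.9 years

5.9 years


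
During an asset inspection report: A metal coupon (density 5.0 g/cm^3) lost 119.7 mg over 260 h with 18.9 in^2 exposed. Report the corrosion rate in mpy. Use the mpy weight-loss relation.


Apply the mpy weight-loss relation: CR = 534 * W / (D * A * T)
Numerator: 534 * 119.7 = 63919.8
Denominator: 5.0 * 18.9 * 260 = 24570.0
CR = 63919.8 / 24570.0 = 2.60154 mpy

2.60154 mpy


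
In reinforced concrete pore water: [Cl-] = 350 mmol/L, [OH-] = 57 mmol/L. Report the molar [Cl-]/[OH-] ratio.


Threshold parameter = [Cl-] / [OH-] (molar basis; both in mmol/L, so units cancel)
Ratio = 350 / 57 = 6.14

6.14


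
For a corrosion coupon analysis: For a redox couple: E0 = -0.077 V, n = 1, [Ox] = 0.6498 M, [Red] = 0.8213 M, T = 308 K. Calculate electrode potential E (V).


Apply the Nernst equation: E = E0 + (RT/nF)*ln([Ox]/[Red])
Step 1: RT/nF = 8.314*308/(1*96485) = 0.02654 V
Step 2: [Ox]/[Red] = 0.6498/0.8213 = 0.791185
Step 3: ln(0.791185) = -0.234223
Step 4: correction = 0.02654 * -0.234223 = -0.0062 V
E = -0.077 + -0.0062 = -0.0832 V

-0.0832 V


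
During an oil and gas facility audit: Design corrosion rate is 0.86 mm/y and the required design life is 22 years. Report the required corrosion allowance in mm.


Corrosion allowance = CR × design life
CA = 0.86 * 22 = 18.92 mm

18.92 mm


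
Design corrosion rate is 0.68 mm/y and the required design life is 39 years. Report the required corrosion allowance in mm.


Corrosion allowance = CR × design life
CA = 0.68 * 39 = 26.52 mm

26.52 mm


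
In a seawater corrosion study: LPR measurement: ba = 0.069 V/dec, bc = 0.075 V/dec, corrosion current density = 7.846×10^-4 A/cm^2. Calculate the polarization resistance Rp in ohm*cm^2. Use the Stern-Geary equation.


Apply the Stern-Geary equation: Rp = ba*bc / (2.303*icorr*(ba+bc))
ba*bc = 0.069*0.075 = 0.005175
ba+bc = 0.144; 2.303*icorr*(ba+bc) = 2.303*7.846×10^-4*0.144 = 2.6019847×10^-4
Rp = 0.005175 / 2.6019847×10^-4 = 19.89 ohm*cm^2

19.89 ohm*cm^2


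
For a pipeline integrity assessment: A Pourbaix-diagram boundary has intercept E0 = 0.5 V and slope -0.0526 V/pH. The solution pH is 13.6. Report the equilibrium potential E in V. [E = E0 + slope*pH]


Apply the Pourbaix line equation: E = E0 + slope*pH
E = 0.5 + (-0.0526)*13.6 = 0.5 + (-0.71536) = -0.21536 V
Rounded to 4 decimal places: E = -0.2154 V

-0.2154 V


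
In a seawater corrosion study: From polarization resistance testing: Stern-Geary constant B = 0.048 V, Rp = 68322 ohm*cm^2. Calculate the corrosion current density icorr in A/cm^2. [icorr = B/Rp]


Apply the Stern-Geary relation: icorr = B / Rp
icorr = 0.048 / 68322 = 7.026×10^-7 A/cm^2

7.026×10^-7 A/cm^2


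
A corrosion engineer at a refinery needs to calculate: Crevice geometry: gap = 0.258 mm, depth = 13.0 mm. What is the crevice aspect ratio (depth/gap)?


Aspect ratio = depth / gap
Ratio = 13.0 / 0.258 = 50.4

50.4


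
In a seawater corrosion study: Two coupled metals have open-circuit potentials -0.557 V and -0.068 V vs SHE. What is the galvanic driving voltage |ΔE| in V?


Driving voltage is the absolute potential difference.
|ΔE| = |-0.557 − (-0.068)| = 0.489 V

0.489 V


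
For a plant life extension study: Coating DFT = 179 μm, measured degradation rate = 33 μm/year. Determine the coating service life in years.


Service life = thickness / degradation rate
Life = 179 / 33 = 5.4 years

5.4 years


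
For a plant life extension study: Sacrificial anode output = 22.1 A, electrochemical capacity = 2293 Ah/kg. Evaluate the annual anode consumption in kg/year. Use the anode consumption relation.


Annual consumption = current * hours per year / capacity
Rate = 22.1 * 8760 / 2293 = 84.4 kg/year

84.4 kg/year


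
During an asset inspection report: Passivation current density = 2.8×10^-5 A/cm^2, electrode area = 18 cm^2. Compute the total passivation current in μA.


I = i_pass * A, then convert A → μA (×10^6)
I = 2.8×10^-5 * 18 * 10^6 = 504.0 μA

504.0 μA


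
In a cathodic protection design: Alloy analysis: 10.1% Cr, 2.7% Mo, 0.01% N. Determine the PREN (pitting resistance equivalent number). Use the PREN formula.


Apply the PREN formula: PREN = Cr + 3.3*Mo + 16*N
PREN = 10.1 + 3.3*2.7 + 16*0.01
PREN = 10.1 + 8.91 + 0.16 = 19.17

19.17


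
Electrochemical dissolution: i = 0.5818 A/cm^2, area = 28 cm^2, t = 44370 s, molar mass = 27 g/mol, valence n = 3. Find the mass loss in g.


Apply Faraday's law: m = i*A*t*M / (n*F)
Total charge passed Q = i*A*t = 0.5818*28*44370 = 722805.048 C
m = Q*M/(n*F) = 722805.048*27/(3*96485) = 67.42235 g

67.42235 g


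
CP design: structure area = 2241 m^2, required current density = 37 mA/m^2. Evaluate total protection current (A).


I = area * current density, then convert mA → A (÷1000)
I = 2241 * 37 / 1000 = 82.92 A

82.92 A


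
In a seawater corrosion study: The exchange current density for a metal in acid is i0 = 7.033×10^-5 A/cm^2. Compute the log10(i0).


i0 = 7.033×10^-5 A/cm^2
log10(i0) = -4.153

-4.153


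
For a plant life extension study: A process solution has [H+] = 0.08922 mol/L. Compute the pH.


pH = −log10[H+]
pH = −log10(0.08922) = 1.05

1.05


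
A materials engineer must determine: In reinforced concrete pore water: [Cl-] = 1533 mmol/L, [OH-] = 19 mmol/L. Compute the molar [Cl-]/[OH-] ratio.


Threshold parameter = [Cl-] / [OH-] (molar basis; both in mmol/L, so units cancel)
Ratio = 1533 / 19 = 80.68

80.68


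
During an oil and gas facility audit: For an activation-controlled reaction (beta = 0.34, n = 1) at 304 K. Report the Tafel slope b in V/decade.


Apply the Tafel slope relation: b = 2.303*R*T/(beta*n*F)
Numerator: 2.303 * 8.314 * 304 = 5820.73
Denominator: 0.34 * 1 * 96485 = 32804.9
b = 5820.73 / 32804.9 = 0.177 V/decade

0.177 V/decade


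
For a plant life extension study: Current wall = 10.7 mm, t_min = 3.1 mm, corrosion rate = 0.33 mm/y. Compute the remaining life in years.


Apply the remaining-life relation: RL = (t_current − t_min) / CR
RL = (10.7 − 3.1) / 0.33 = 7.6 / 0.33 = 23.0 years

23.0 years


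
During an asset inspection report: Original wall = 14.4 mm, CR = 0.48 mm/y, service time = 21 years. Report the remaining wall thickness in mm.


Remaining wall = original − CR × time
t = 14.4 − 0.48*21 = 14.4 − 10.08 = 4.32 mm

4.32 mm


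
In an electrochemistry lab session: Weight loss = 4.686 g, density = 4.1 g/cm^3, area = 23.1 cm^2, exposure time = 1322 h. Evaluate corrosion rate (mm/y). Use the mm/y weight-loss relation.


Apply the mm/y weight-loss relation: CR = 87600 * W / (D * A * T)
Numerator: 87600 * 4.686 = 410493.6
Denominator: 4.1 * 23.1 * 1322 = 125206.62
CR = 410493.6 / 125206.62 = 3.2785 mm/y

3.2785 mm/y


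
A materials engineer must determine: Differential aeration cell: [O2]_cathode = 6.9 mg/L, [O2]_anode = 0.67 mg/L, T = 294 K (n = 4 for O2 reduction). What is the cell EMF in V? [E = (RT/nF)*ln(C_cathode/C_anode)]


Apply the Nernst concentration-cell relation: E = (RT/nF)*ln(C_cathode/C_anode)
RT/nF = 8.314*294/(4*96485) = 0.00633341 V
ln(6.9/0.67) = 2.332
E = 0.00633341 * 2.332 = 0.01477 V

0.01477 V


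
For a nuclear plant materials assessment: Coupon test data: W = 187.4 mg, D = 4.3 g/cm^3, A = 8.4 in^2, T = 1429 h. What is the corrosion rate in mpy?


Apply the mpy weight-loss relation: CR = 534 * W / (D * A * T)
Numerator: 534 * 187.4 = 100071.6
Denominator: 4.3 * 8.4 * 1429 = 51615.48
CR = 100071.6 / 51615.48 = 1.9388 mpy

1.9388 mpy


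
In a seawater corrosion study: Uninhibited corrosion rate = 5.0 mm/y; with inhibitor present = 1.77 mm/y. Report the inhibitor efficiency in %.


Apply the inhibitor-efficiency definition: IE = (CR_blank − CR_inh)/CR_blank × 100
IE = (5.0 − 1.77) / 5.0 × 100
IE = 3.23 / 5.0 × 100 = 64.6 %

64.6 %


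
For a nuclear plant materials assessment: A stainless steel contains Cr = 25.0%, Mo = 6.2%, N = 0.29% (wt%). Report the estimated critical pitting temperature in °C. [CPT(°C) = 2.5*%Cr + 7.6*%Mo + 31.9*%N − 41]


Apply the ASTM G48 empirical CPT estimate: CPT(°C) = 2.5*%Cr + 7.6*%Mo + 31.9*%N − 41
2.5*25.0 = 62.5; 7.6*6.2 = 47.12; 31.9*0.29 = 9.251
CPT = 62.5 + 47.12 + 9.251 − 41 = 77.871 °C
Rounded to 0.1 °C: CPT ≈ 77.9 °C

77.9 °C


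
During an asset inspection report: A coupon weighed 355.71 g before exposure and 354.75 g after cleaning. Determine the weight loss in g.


Weight loss = initial − final
WL = 355.71 − 354.75 = 0.96 g

0.96 g


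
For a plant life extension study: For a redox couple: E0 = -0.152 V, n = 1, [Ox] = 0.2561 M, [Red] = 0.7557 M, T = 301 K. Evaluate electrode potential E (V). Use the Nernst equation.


Apply the Nernst equation: E = E0 + (RT/nF)*ln([Ox]/[Red])
Step 1: RT/nF = 8.314*301/(1*96485) = 0.02593682 V
Step 2: [Ox]/[Red] = 0.2561/0.7557 = 0.338891
Step 3: ln(0.338891) = -1.082077
Step 4: correction = 0.02593682 * -1.082077 = -0.028 V
E = -0.152 + -0.028 = -0.18 V

-0.18 V


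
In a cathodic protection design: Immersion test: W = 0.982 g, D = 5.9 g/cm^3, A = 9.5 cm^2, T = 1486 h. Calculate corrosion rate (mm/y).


Apply the mm/y weight-loss relation: CR = 87600 * W / (D * A * T)
Numerator: 87600 * 0.982 = 86023.2
Denominator: 5.9 * 9.5 * 1486 = 83290.3
CR = 86023.2 / 83290.3 = 1.0328 mm/y

1.0328 mm/y


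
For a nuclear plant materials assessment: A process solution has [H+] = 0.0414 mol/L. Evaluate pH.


pH = −log10[H+]
pH = −log10(0.0414) = 1.38

1.38


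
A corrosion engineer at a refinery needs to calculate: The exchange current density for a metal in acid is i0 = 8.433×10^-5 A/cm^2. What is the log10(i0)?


i0 = 8.433×10^-5 A/cm^2
log10(i0) = -4.074

-4.074


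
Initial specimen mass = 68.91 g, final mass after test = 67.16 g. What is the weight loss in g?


Weight loss = initial − final
WL = 68.91 − 67.16 = 1.75 g

1.75 g


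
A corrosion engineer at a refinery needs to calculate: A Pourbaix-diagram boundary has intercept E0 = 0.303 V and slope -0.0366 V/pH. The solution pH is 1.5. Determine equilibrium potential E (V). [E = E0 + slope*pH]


Apply the Pourbaix line equation: E = E0 + slope*pH
E = 0.303 + (-0.0366)*1.5 = 0.303 + (-0.0549) = 0.2481 V
Rounded to 3 decimal places: E = 0.248 V

0.248 V


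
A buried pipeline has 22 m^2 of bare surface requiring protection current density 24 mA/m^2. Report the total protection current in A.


I = area * current density, then convert mA → A (÷1000)
I = 22 * 24 / 1000 = 0.53 A

0.53 A


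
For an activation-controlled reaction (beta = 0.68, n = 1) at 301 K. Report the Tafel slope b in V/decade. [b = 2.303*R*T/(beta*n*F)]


Apply the Tafel slope relation: b = 2.303*R*T/(beta*n*F)
Numerator: 2.303 * 8.314 * 301 = 5763.29
Denominator: 0.68 * 1 * 96485 = 65609.8
b = 5763.29 / 65609.8 = 0.0878 V/decade

0.0878 V/decade


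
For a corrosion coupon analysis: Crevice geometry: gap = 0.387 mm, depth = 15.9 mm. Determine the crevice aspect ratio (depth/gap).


Aspect ratio = depth / gap
Ratio = 15.9 / 0.387 = 41.1

41.1


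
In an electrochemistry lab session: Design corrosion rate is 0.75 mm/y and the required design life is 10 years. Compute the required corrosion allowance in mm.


Corrosion allowance = CR × design life
CA = 0.75 * 10 = 7.5 mm

7.5 mm


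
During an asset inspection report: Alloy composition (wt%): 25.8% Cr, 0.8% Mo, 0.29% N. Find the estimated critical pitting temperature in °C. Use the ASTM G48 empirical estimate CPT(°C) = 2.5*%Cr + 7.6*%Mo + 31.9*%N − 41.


Apply the ASTM G48 empirical CPT estimate: CPT(°C) = 2.5*%Cr + 7.6*%Mo + 31.9*%N − 41
2.5*25.8 = 64.5; 7.6*0.8 = 6.08; 31.9*0.29 = 9.251
CPT = 64.5 + 6.08 + 9.251 − 41 = 38.831 °C
Rounded to 0.1 °C: CPT ≈ 38.8 °C

38.8 °C


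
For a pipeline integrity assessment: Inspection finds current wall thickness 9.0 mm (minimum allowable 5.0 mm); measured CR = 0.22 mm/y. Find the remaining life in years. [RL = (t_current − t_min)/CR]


Apply the remaining-life relation: RL = (t_current − t_min) / CR
RL = (9.0 − 5.0) / 0.22 = 4.0 / 0.22 = 18.2 years

18.2 years


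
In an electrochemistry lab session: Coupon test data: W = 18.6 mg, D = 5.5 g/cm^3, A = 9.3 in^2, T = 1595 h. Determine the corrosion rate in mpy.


Apply the mpy weight-loss relation: CR = 534 * W / (D * A * T)
Numerator: 534 * 18.6 = 9932.4
Denominator: 5.5 * 9.3 * 1595 = 81584.25
CR = 9932.4 / 81584.25 = 0.122 mpy

0.122 mpy


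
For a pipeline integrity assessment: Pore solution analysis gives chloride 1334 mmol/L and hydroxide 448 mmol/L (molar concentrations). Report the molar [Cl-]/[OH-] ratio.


Threshold parameter = [Cl-] / [OH-] (molar basis; both in mmol/L, so units cancel)
Ratio = 1334 / 448 = 2.98

2.98


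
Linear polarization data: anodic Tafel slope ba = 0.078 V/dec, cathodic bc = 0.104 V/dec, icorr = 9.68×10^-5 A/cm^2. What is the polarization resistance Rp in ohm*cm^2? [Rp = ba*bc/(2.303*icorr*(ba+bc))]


Apply the Stern-Geary equation: Rp = ba*bc / (2.303*icorr*(ba+bc))
ba*bc = 0.078*0.104 = 0.008112
ba+bc = 0.182; 2.303*icorr*(ba+bc) = 2.303*9.68×10^-5*0.182 = 4.0573333×10^-5
Rp = 0.008112 / 4.0573333×10^-5 = 199.93 ohm*cm^2

199.93 ohm*cm^2


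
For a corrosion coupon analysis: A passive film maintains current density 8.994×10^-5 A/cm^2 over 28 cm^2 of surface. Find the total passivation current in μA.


I = i_pass * A, then convert A → μA (×10^6)
I = 8.994×10^-5 * 28 * 10^6 = 2518.32 μA

2518.32 μA


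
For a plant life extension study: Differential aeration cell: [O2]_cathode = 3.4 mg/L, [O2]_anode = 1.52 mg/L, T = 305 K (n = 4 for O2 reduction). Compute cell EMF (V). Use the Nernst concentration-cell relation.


Apply the Nernst concentration-cell relation: E = (RT/nF)*ln(C_cathode/C_anode)
RT/nF = 8.314*305/(4*96485) = 0.00657037 V
ln(3.4/1.52) = 0.80507
E = 0.00657037 * 0.80507 = 0.00529 V

0.00529 V


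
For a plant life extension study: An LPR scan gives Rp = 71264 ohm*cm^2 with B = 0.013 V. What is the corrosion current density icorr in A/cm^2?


Apply the Stern-Geary relation: icorr = B / Rp
icorr = 0.013 / 71264 = 1.824×10^-7 A/cm^2

1.824×10^-7 A/cm^2


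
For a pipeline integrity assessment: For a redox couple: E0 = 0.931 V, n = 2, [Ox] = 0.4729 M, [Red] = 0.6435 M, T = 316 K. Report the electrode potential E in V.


Apply the Nernst equation: E = E0 + (RT/nF)*ln([Ox]/[Red])
Step 1: RT/nF = 8.314*316/(2*96485) = 0.01361468 V
Step 2: [Ox]/[Red] = 0.4729/0.6435 = 0.734887
Step 3: ln(0.734887) = -0.308039
Step 4: correction = 0.01361468 * -0.308039 = -0.004 V
E = 0.931 + -0.004 = 0.927 V

0.927 V


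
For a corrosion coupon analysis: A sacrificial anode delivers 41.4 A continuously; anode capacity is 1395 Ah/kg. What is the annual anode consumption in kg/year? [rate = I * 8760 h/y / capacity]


Annual consumption = current * hours per year / capacity
Rate = 41.4 * 8760 / 1395 = 260.0 kg/year

260.0 kg/year


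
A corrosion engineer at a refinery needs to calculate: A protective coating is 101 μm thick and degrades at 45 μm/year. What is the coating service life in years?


Service life = thickness / degradation rate
Life = 101 / 45 = 2.2 years

2.2 years


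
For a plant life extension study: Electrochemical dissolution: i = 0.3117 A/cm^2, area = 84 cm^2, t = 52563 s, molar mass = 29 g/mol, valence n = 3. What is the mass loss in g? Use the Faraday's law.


Apply Faraday's law: m = i*A*t*M / (n*F)
Total charge passed Q = i*A*t = 0.3117*84*52563 = 1376246.5164 C
m = Q*M/(n*F) = 1376246.5164*29/(3*96485) = 137.884 g

137.884 g


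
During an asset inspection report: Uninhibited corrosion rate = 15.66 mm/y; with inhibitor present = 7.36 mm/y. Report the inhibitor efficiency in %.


Apply the inhibitor-efficiency definition: IE = (CR_blank − CR_inh)/CR_blank × 100
IE = (15.66 − 7.36) / 15.66 × 100
IE = 8.3 / 15.66 × 100 = 53.0 %

53.0 %


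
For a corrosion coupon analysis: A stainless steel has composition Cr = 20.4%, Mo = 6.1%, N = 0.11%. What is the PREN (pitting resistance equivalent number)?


Apply the PREN formula: PREN = Cr + 3.3*Mo + 16*N
PREN = 20.4 + 3.3*6.1 + 16*0.11
PREN = 20.4 + 20.13 + 1.76 = 42.29

42.29


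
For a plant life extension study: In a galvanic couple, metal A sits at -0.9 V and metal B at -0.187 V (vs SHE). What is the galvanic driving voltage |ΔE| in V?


Driving voltage is the absolute potential difference.
|ΔE| = |-0.9 − (-0.187)| = 0.713 V

0.713 V


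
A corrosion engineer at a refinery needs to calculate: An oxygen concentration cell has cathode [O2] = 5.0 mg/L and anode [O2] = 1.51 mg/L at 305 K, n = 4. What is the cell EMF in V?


Apply the Nernst concentration-cell relation: E = (RT/nF)*ln(C_cathode/C_anode)
RT/nF = 8.314*305/(4*96485) = 0.00657037 V
ln(5.0/1.51) = 1.19733
E = 0.00657037 * 1.19733 = 0.00787 V

0.00787 V


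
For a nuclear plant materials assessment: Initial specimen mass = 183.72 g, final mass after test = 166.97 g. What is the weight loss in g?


Weight loss = initial − final
WL = 183.72 − 166.97 = 16.75 g

16.75 g


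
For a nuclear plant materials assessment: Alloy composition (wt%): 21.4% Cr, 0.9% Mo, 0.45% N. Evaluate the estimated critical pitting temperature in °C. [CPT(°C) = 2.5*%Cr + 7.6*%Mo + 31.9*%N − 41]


Apply the ASTM G48 empirical CPT estimate: CPT(°C) = 2.5*%Cr + 7.6*%Mo + 31.9*%N − 41
2.5*21.4 = 53.5; 7.6*0.9 = 6.84; 31.9*0.45 = 14.355
CPT = 53.5 + 6.84 + 14.355 − 41 = 33.695 °C
Rounded to 0.1 °C: CPT ≈ 33.7 °C

33.7 °C


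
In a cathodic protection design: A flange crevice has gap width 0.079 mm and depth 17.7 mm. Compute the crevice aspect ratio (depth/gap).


Aspect ratio = depth / gap
Ratio = 17.7 / 0.079 = 224.1

224.1


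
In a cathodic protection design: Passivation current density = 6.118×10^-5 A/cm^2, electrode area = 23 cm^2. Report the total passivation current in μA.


I = i_pass * A, then convert A → μA (×10^6)
I = 6.118×10^-5 * 23 * 10^6 = 1407.14 μA

1407.14 μA


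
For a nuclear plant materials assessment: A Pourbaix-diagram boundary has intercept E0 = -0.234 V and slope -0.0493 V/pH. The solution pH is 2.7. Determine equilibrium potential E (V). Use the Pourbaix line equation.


Apply the Pourbaix line equation: E = E0 + slope*pH
E = -0.234 + (-0.0493)*2.7 = -0.234 + (-0.13311) = -0.36711 V
Rounded to 4 decimal places: E = -0.3671 V

-0.3671 V


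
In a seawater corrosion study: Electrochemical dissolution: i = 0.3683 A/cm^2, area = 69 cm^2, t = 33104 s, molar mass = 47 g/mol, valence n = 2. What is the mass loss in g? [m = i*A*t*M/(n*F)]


Apply Faraday's law: m = i*A*t*M / (n*F)
Total charge passed Q = i*A*t = 0.3683*69*33104 = 841262.0208 C
m = Q*M/(n*F) = 841262.0208*47/(2*96485) = 204.89877 g

204.89877 g


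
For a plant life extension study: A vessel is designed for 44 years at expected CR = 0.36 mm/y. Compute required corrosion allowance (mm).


Corrosion allowance = CR × design life
CA = 0.36 * 44 = 15.84 mm

15.84 mm


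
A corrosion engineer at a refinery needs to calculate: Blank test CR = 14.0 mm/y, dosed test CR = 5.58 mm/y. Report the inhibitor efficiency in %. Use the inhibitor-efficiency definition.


Apply the inhibitor-efficiency definition: IE = (CR_blank − CR_inh)/CR_blank × 100
IE = (14.0 − 5.58) / 14.0 × 100
IE = 8.42 / 14.0 × 100 = 60.1 %

60.1 %


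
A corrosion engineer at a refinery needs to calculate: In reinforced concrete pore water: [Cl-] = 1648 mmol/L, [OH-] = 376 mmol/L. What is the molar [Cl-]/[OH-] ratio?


Threshold parameter = [Cl-] / [OH-] (molar basis; both in mmol/L, so units cancel)
Ratio = 1648 / 376 = 4.38

4.38


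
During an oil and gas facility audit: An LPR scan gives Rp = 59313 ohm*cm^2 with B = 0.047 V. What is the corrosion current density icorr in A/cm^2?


Apply the Stern-Geary relation: icorr = B / Rp
icorr = 0.047 / 59313 = 7.924×10^-7 A/cm^2

7.924×10^-7 A/cm^2


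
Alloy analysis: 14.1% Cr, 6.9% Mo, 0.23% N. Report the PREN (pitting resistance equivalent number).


Apply the PREN formula: PREN = Cr + 3.3*Mo + 16*N
PREN = 14.1 + 3.3*6.9 + 16*0.23
PREN = 14.1 + 22.77 + 3.68 = 40.55

40.55


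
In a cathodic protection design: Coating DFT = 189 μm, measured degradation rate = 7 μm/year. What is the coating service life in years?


Service life = thickness / degradation rate
Life = 189 / 7 = 27.0 years

27.0 years


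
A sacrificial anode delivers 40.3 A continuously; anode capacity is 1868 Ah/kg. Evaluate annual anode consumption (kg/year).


Annual consumption = current * hours per year / capacity
Rate = 40.3 * 8760 / 1868 = 189.0 kg/year

189.0 kg/year


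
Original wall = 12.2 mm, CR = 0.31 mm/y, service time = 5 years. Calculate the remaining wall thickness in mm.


Remaining wall = original − CR × time
t = 12.2 − 0.31*5 = 12.2 − 1.55 = 10.65 mm

10.65 mm


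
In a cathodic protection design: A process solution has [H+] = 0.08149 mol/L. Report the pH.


pH = −log10[H+]
pH = −log10(0.08149) = 1.09

1.09


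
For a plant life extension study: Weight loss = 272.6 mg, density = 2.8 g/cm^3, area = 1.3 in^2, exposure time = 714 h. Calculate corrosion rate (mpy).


Apply the mpy weight-loss relation: CR = 534 * W / (D * A * T)
Numerator: 534 * 272.6 = 145568.4
Denominator: 2.8 * 1.3 * 714 = 2598.96
CR = 145568.4 / 2598.96 = 56.01025 mpy

56.01025 mpy


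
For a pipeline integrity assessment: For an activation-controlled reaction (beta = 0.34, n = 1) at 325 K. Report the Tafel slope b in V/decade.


Apply the Tafel slope relation: b = 2.303*R*T/(beta*n*F)
Numerator: 2.303 * 8.314 * 325 = 6222.82
Denominator: 0.34 * 1 * 96485 = 32804.9
b = 6222.82 / 32804.9 = 0.19 V/decade

0.19 V/decade


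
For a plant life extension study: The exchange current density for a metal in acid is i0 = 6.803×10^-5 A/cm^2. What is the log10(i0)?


i0 = 6.803×10^-5 A/cm^2
log10(i0) = -4.167

-4.167


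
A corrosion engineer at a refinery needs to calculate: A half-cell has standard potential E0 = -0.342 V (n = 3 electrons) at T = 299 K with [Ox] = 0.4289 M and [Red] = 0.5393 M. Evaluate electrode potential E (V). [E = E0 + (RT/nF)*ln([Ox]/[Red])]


Apply the Nernst equation: E = E0 + (RT/nF)*ln([Ox]/[Red])
Step 1: RT/nF = 8.314*299/(3*96485) = 0.00858816 V
Step 2: [Ox]/[Red] = 0.4289/0.5393 = 0.79529
Step 3: ln(0.79529) = -0.229048
Step 4: correction = 0.00858816 * -0.229048 = -0.002 V
E = -0.342 + -0.002 = -0.344 V

-0.344 V


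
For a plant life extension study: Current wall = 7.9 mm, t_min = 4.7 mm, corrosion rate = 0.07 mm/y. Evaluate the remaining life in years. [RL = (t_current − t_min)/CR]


Apply the remaining-life relation: RL = (t_current − t_min) / CR
RL = (7.9 − 4.7) / 0.07 = 3.2 / 0.07 = 45.7 years

45.7 years


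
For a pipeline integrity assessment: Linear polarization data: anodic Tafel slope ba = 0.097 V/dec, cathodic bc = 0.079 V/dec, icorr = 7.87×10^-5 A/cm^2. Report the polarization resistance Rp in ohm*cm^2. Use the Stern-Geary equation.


Apply the Stern-Geary equation: Rp = ba*bc / (2.303*icorr*(ba+bc))
ba*bc = 0.097*0.079 = 0.007663
ba+bc = 0.176; 2.303*icorr*(ba+bc) = 2.303*7.87×10^-5*0.176 = 3.1899314×10^-5
Rp = 0.007663 / 3.1899314×10^-5 = 240.22 ohm*cm^2

240.22 ohm*cm^2


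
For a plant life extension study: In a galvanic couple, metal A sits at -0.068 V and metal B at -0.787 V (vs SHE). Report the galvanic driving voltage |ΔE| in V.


Driving voltage is the absolute potential difference.
|ΔE| = |-0.068 − (-0.787)| = 0.719 V

0.719 V


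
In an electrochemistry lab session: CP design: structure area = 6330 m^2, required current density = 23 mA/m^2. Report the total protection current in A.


I = area * current density, then convert mA → A (÷1000)
I = 6330 * 23 / 1000 = 145.59 A

145.59 A


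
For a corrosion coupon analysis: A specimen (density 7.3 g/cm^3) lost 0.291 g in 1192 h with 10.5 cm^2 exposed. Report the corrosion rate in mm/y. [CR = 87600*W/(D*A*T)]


Apply the mm/y weight-loss relation: CR = 87600 * W / (D * A * T)
Numerator: 87600 * 0.291 = 25491.6
Denominator: 7.3 * 10.5 * 1192 = 91366.8
CR = 25491.6 / 91366.8 = 0.279 mm/y

0.279 mm/y


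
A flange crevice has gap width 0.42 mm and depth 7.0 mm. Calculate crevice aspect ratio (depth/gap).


Aspect ratio = depth / gap
Ratio = 7.0 / 0.42 = 16.7

16.7


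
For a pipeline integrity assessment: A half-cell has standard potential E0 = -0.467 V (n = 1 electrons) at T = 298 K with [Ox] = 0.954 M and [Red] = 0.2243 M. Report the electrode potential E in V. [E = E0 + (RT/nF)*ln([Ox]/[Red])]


Apply the Nernst equation: E = E0 + (RT/nF)*ln([Ox]/[Red])
Step 1: RT/nF = 8.314*298/(1*96485) = 0.02567831 V
Step 2: [Ox]/[Red] = 0.954/0.2243 = 4.253232
Step 3: ln(4.253232) = 1.447679
Step 4: correction = 0.02567831 * 1.447679 = 0.0372 V
E = -0.467 + 0.0372 = -0.4298 V

-0.4298 V


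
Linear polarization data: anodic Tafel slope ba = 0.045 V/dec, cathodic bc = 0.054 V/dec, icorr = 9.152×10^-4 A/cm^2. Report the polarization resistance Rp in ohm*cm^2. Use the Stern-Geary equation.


Apply the Stern-Geary equation: Rp = ba*bc / (2.303*icorr*(ba+bc))
ba*bc = 0.045*0.054 = 0.00243
ba+bc = 0.099; 2.303*icorr*(ba+bc) = 2.303*9.152×10^-4*0.099 = 2.0866285×10^-4
Rp = 0.00243 / 2.0866285×10^-4 = 11.65 ohm*cm^2

11.65 ohm*cm^2


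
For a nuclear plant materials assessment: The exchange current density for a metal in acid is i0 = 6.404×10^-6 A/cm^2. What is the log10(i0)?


i0 = 6.404×10^-6 A/cm^2
log10(i0) = -5.194

-5.194


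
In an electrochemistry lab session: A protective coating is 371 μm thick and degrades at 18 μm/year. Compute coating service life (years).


Service life = thickness / degradation rate
Life = 371 / 18 = 20.6 years

20.6 years


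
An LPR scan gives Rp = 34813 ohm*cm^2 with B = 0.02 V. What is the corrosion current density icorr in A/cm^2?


Apply the Stern-Geary relation: icorr = B / Rp
icorr = 0.02 / 34813 = 5.745×10^-7 A/cm^2

5.745×10^-7 A/cm^2


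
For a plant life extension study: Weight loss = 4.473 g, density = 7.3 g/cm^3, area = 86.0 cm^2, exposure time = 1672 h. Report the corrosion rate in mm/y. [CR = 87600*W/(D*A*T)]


Apply the mm/y weight-loss relation: CR = 87600 * W / (D * A * T)
Numerator: 87600 * 4.473 = 391834.8
Denominator: 7.3 * 86.0 * 1672 = 1049681.6
CR = 391834.8 / 1049681.6 = 0.3733 mm/y

0.3733 mm/y


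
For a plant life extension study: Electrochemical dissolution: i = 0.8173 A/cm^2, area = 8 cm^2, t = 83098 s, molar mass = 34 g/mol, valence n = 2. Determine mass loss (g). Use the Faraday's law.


Apply Faraday's law: m = i*A*t*M / (n*F)
Total charge passed Q = i*A*t = 0.8173*8*83098 = 543327.9632 C
m = Q*M/(n*F) = 543327.9632*34/(2*96485) = 95.7307 g

95.7307 g


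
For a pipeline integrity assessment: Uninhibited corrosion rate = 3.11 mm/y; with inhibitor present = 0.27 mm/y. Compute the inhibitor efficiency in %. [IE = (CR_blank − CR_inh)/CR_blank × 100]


Apply the inhibitor-efficiency definition: IE = (CR_blank − CR_inh)/CR_blank × 100
IE = (3.11 − 0.27) / 3.11 × 100
IE = 2.84 / 3.11 × 100 = 91.3 %

91.3 %


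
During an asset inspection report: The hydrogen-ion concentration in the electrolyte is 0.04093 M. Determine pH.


pH = −log10[H+]
pH = −log10(0.04093) = 1.39

1.39


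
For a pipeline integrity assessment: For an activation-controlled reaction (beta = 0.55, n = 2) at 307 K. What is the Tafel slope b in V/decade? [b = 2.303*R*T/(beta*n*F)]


Apply the Tafel slope relation: b = 2.303*R*T/(beta*n*F)
Numerator: 2.303 * 8.314 * 307 = 5878.17
Denominator: 0.55 * 2 * 96485 = 106133.5
b = 5878.17 / 106133.5 = 0.055 V/decade

0.055 V/decade


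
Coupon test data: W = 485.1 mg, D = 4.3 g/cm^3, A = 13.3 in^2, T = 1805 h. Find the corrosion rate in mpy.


Apply the mpy weight-loss relation: CR = 534 * W / (D * A * T)
Numerator: 534 * 485.1 = 259043.4
Denominator: 4.3 * 13.3 * 1805 = 103227.95
CR = 259043.4 / 103227.95 = 2.509 mpy

2.509 mpy


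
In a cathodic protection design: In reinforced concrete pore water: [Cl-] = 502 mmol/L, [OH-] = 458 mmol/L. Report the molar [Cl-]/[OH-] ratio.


Threshold parameter = [Cl-] / [OH-] (molar basis; both in mmol/L, so units cancel)
Ratio = 502 / 458 = 1.1

1.1


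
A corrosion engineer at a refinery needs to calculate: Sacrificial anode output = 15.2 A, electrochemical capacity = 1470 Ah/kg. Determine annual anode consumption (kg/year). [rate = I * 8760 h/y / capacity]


Annual consumption = current * hours per year / capacity
Rate = 15.2 * 8760 / 1470 = 90.6 kg/year

90.6 kg/year


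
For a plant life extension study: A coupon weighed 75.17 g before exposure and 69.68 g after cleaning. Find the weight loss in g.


Weight loss = initial − final
WL = 75.17 − 69.68 = 5.49 g

5.49 g


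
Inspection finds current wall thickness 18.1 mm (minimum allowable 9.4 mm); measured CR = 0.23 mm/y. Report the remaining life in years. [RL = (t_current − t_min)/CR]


Apply the remaining-life relation: RL = (t_current − t_min) / CR
RL = (18.1 − 9.4) / 0.23 = 8.7 / 0.23 = 37.8 years

37.8 years


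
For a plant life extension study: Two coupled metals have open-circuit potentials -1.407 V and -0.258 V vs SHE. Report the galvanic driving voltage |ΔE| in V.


Driving voltage is the absolute potential difference.
|ΔE| = |-1.407 − (-0.258)| = 1.149 V

1.149 V


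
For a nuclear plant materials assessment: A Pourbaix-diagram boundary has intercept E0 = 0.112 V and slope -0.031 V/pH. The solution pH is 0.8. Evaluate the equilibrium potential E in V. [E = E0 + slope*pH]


Apply the Pourbaix line equation: E = E0 + slope*pH
E = 0.112 + (-0.031)*0.8 = 0.112 + (-0.0248) = 0.0872 V
Rounded to 3 decimal places: E = 0.087 V

0.087 V


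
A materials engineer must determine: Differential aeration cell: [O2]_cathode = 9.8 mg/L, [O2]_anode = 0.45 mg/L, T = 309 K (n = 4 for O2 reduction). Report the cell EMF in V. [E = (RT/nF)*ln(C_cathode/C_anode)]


Apply the Nernst concentration-cell relation: E = (RT/nF)*ln(C_cathode/C_anode)
RT/nF = 8.314*309/(4*96485) = 0.00665654 V
ln(9.8/0.45) = 3.08089
E = 0.00665654 * 3.08089 = 0.02051 V

0.02051 V


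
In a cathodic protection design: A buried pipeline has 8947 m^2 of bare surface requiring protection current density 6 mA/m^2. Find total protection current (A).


I = area * current density, then convert mA → A (÷1000)
I = 8947 * 6 / 1000 = 53.68 A

53.68 A


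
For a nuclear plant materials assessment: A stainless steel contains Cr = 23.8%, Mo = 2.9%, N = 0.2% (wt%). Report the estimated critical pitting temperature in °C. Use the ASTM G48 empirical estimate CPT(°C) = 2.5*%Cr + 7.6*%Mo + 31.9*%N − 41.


Apply the ASTM G48 empirical CPT estimate: CPT(°C) = 2.5*%Cr + 7.6*%Mo + 31.9*%N − 41
2.5*23.8 = 59.5; 7.6*2.9 = 22.04; 31.9*0.2 = 6.38
CPT = 59.5 + 22.04 + 6.38 − 41 = 46.92 °C
Rounded to 0.1 °C: CPT ≈ 46.9 °C

46.9 °C


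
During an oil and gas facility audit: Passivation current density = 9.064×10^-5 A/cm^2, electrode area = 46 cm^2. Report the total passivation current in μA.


I = i_pass * A, then convert A → μA (×10^6)
I = 9.064×10^-5 * 46 * 10^6 = 4169.44 μA

4169.44 μA


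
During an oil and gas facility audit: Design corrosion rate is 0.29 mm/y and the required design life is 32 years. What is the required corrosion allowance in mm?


Corrosion allowance = CR × design life
CA = 0.29 * 32 = 9.28 mm

9.28 mm


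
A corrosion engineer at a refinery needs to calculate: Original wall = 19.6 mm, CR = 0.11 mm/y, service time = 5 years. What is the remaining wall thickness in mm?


Remaining wall = original − CR × time
t = 19.6 − 0.11*5 = 19.6 − 0.55 = 19.05 mm

19.05 mm


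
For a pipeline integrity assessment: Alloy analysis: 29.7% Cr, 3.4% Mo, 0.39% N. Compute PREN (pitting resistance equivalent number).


Apply the PREN formula: PREN = Cr + 3.3*Mo + 16*N
PREN = 29.7 + 3.3*3.4 + 16*0.39
PREN = 29.7 + 11.22 + 6.24 = 47.16

47.16


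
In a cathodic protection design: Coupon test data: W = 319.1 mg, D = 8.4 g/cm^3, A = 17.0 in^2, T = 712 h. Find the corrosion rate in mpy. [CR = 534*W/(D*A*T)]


Apply the mpy weight-loss relation: CR = 534 * W / (D * A * T)
Numerator: 534 * 319.1 = 170399.4
Denominator: 8.4 * 17.0 * 712 = 101673.6
CR = 170399.4 / 101673.6 = 1.676 mpy

1.676 mpy


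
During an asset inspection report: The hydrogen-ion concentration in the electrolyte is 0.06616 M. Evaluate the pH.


pH = −log10[H+]
pH = −log10(0.06616) = 1.18

1.18


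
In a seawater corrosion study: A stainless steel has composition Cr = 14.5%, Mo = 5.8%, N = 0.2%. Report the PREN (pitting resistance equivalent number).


Apply the PREN formula: PREN = Cr + 3.3*Mo + 16*N
PREN = 14.5 + 3.3*5.8 + 16*0.2
PREN = 14.5 + 19.14 + 3.2 = 36.84

36.84


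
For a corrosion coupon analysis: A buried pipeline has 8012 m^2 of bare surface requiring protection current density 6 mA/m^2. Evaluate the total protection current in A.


I = area * current density, then convert mA → A (÷1000)
I = 8012 * 6 / 1000 = 48.07 A

48.07 A


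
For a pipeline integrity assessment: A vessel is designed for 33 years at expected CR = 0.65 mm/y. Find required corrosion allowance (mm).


Corrosion allowance = CR × design life
CA = 0.65 * 33 = 21.45 mm

21.45 mm


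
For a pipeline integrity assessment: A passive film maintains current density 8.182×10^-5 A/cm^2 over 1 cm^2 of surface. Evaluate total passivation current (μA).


I = i_pass * A, then convert A → μA (×10^6)
I = 8.182×10^-5 * 1 * 10^6 = 81.82 μA

81.82 μA


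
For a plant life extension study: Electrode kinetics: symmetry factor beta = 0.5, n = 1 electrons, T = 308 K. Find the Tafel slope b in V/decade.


Apply the Tafel slope relation: b = 2.303*R*T/(beta*n*F)
Numerator: 2.303 * 8.314 * 308 = 5897.32
Denominator: 0.5 * 1 * 96485 = 48242.5
b = 5897.32 / 48242.5 = 0.122 V/decade

0.122 V/decade


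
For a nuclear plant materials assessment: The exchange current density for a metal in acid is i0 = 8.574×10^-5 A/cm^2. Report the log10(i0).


i0 = 8.574×10^-5 A/cm^2
log10(i0) = -4.067

-4.067


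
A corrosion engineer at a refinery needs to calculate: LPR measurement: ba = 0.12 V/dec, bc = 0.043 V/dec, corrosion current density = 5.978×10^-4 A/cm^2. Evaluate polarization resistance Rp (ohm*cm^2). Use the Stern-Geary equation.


Apply the Stern-Geary equation: Rp = ba*bc / (2.303*icorr*(ba+bc))
ba*bc = 0.12*0.043 = 0.00516
ba+bc = 0.163; 2.303*icorr*(ba+bc) = 2.303*5.978×10^-4*0.163 = 2.2440754×10^-4
Rp = 0.00516 / 2.2440754×10^-4 = 23.0 ohm*cm^2

23.0 ohm*cm^2


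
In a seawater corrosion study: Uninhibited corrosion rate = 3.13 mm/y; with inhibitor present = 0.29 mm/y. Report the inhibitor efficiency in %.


Apply the inhibitor-efficiency definition: IE = (CR_blank − CR_inh)/CR_blank × 100
IE = (3.13 − 0.29) / 3.13 × 100
IE = 2.84 / 3.13 × 100 = 90.7 %

90.7 %


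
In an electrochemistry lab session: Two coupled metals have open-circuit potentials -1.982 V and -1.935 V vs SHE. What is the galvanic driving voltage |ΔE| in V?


Driving voltage is the absolute potential difference.
|ΔE| = |-1.982 − (-1.935)| = 0.047 V

0.047 V


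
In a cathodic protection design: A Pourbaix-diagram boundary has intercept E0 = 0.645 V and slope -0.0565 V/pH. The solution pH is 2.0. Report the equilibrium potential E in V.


Apply the Pourbaix line equation: E = E0 + slope*pH
E = 0.645 + (-0.0565)*2.0 = 0.645 + (-0.113) = 0.532 V
Rounded to 4 decimal places: E = 0.5320 V

0.5320 V


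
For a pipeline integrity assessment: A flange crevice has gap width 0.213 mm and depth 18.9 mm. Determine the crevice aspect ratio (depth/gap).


Aspect ratio = depth / gap
Ratio = 18.9 / 0.213 = 88.7

88.7


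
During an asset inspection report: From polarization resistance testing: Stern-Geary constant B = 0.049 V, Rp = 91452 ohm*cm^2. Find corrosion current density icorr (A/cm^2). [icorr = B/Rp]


Apply the Stern-Geary relation: icorr = B / Rp
icorr = 0.049 / 91452 = 5.358×10^-7 A/cm^2

5.358×10^-7 A/cm^2


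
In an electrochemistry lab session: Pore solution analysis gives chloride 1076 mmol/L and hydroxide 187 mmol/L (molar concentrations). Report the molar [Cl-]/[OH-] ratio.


Threshold parameter = [Cl-] / [OH-] (molar basis; both in mmol/L, so units cancel)
Ratio = 1076 / 187 = 5.75

5.75


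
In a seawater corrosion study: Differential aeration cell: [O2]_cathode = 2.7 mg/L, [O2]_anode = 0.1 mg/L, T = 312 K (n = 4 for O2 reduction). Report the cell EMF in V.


Apply the Nernst concentration-cell relation: E = (RT/nF)*ln(C_cathode/C_anode)
RT/nF = 8.314*312/(4*96485) = 0.00672117 V
ln(2.7/0.1) = 3.29584
E = 0.00672117 * 3.29584 = 0.02215 V

0.02215 V


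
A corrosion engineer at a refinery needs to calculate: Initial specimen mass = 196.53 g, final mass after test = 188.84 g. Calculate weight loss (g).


Weight loss = initial − final
WL = 196.53 − 188.84 = 7.69 g

7.69 g


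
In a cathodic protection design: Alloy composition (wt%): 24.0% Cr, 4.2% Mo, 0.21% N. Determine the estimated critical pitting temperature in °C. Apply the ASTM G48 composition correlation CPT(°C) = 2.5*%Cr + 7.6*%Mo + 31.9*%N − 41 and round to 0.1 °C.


Apply the ASTM G48 empirical CPT estimate: CPT(°C) = 2.5*%Cr + 7.6*%Mo + 31.9*%N − 41
2.5*24.0 = 60; 7.6*4.2 = 31.92; 31.9*0.21 = 6.699
CPT = 60 + 31.92 + 6.699 − 41 = 57.619 °C
Rounded to 0.1 °C: CPT ≈ 57.6 °C

57.6 °C
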